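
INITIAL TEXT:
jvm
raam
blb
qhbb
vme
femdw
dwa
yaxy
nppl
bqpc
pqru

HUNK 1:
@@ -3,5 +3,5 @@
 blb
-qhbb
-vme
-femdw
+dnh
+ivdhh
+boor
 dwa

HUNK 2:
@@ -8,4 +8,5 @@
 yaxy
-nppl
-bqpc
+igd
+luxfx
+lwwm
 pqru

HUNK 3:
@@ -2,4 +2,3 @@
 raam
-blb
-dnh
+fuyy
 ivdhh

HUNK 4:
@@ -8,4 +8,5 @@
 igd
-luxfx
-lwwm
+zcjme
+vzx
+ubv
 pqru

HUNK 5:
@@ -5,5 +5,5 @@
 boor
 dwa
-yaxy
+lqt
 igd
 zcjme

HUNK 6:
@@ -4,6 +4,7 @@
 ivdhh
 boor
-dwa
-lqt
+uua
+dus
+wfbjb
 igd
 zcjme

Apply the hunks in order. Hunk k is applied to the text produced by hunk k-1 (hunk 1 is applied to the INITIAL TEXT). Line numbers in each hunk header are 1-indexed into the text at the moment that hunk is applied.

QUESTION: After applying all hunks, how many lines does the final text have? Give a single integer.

Answer: 13

Derivation:
Hunk 1: at line 3 remove [qhbb,vme,femdw] add [dnh,ivdhh,boor] -> 11 lines: jvm raam blb dnh ivdhh boor dwa yaxy nppl bqpc pqru
Hunk 2: at line 8 remove [nppl,bqpc] add [igd,luxfx,lwwm] -> 12 lines: jvm raam blb dnh ivdhh boor dwa yaxy igd luxfx lwwm pqru
Hunk 3: at line 2 remove [blb,dnh] add [fuyy] -> 11 lines: jvm raam fuyy ivdhh boor dwa yaxy igd luxfx lwwm pqru
Hunk 4: at line 8 remove [luxfx,lwwm] add [zcjme,vzx,ubv] -> 12 lines: jvm raam fuyy ivdhh boor dwa yaxy igd zcjme vzx ubv pqru
Hunk 5: at line 5 remove [yaxy] add [lqt] -> 12 lines: jvm raam fuyy ivdhh boor dwa lqt igd zcjme vzx ubv pqru
Hunk 6: at line 4 remove [dwa,lqt] add [uua,dus,wfbjb] -> 13 lines: jvm raam fuyy ivdhh boor uua dus wfbjb igd zcjme vzx ubv pqru
Final line count: 13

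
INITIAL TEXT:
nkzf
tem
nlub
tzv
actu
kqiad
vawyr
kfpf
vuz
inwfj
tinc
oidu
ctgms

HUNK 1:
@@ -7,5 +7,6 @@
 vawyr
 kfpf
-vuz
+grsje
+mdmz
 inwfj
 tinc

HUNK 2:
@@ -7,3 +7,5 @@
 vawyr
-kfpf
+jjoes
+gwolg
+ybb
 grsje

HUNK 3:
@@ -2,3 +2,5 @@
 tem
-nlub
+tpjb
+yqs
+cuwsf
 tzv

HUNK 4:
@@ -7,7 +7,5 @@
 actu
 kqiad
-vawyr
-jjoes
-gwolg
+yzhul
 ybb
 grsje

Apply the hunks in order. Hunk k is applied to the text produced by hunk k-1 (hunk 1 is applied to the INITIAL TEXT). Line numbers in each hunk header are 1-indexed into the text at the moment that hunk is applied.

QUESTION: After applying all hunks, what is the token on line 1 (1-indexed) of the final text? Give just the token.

Answer: nkzf

Derivation:
Hunk 1: at line 7 remove [vuz] add [grsje,mdmz] -> 14 lines: nkzf tem nlub tzv actu kqiad vawyr kfpf grsje mdmz inwfj tinc oidu ctgms
Hunk 2: at line 7 remove [kfpf] add [jjoes,gwolg,ybb] -> 16 lines: nkzf tem nlub tzv actu kqiad vawyr jjoes gwolg ybb grsje mdmz inwfj tinc oidu ctgms
Hunk 3: at line 2 remove [nlub] add [tpjb,yqs,cuwsf] -> 18 lines: nkzf tem tpjb yqs cuwsf tzv actu kqiad vawyr jjoes gwolg ybb grsje mdmz inwfj tinc oidu ctgms
Hunk 4: at line 7 remove [vawyr,jjoes,gwolg] add [yzhul] -> 16 lines: nkzf tem tpjb yqs cuwsf tzv actu kqiad yzhul ybb grsje mdmz inwfj tinc oidu ctgms
Final line 1: nkzf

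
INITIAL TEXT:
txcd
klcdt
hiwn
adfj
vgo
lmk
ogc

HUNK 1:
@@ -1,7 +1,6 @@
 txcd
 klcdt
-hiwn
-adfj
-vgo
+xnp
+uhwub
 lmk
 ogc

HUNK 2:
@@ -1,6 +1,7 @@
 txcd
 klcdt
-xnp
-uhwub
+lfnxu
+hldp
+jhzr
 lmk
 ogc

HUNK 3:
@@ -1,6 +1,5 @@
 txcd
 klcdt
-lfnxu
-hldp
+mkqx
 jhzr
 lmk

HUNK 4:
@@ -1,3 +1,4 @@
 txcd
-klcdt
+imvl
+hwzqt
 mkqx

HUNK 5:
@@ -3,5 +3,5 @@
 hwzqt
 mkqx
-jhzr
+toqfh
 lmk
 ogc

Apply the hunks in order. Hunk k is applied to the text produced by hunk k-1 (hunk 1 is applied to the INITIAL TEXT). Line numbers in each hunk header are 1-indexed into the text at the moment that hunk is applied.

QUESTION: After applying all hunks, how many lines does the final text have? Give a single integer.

Answer: 7

Derivation:
Hunk 1: at line 1 remove [hiwn,adfj,vgo] add [xnp,uhwub] -> 6 lines: txcd klcdt xnp uhwub lmk ogc
Hunk 2: at line 1 remove [xnp,uhwub] add [lfnxu,hldp,jhzr] -> 7 lines: txcd klcdt lfnxu hldp jhzr lmk ogc
Hunk 3: at line 1 remove [lfnxu,hldp] add [mkqx] -> 6 lines: txcd klcdt mkqx jhzr lmk ogc
Hunk 4: at line 1 remove [klcdt] add [imvl,hwzqt] -> 7 lines: txcd imvl hwzqt mkqx jhzr lmk ogc
Hunk 5: at line 3 remove [jhzr] add [toqfh] -> 7 lines: txcd imvl hwzqt mkqx toqfh lmk ogc
Final line count: 7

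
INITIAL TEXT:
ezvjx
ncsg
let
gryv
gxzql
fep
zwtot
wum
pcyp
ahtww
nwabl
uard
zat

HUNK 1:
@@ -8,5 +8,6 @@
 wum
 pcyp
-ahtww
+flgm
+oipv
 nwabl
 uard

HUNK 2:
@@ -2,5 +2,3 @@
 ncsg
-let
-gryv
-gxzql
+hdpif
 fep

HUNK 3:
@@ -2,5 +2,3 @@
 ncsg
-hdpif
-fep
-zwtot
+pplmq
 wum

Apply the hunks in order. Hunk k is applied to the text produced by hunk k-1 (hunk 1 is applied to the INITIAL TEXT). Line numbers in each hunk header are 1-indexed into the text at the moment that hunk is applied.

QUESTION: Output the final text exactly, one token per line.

Hunk 1: at line 8 remove [ahtww] add [flgm,oipv] -> 14 lines: ezvjx ncsg let gryv gxzql fep zwtot wum pcyp flgm oipv nwabl uard zat
Hunk 2: at line 2 remove [let,gryv,gxzql] add [hdpif] -> 12 lines: ezvjx ncsg hdpif fep zwtot wum pcyp flgm oipv nwabl uard zat
Hunk 3: at line 2 remove [hdpif,fep,zwtot] add [pplmq] -> 10 lines: ezvjx ncsg pplmq wum pcyp flgm oipv nwabl uard zat

Answer: ezvjx
ncsg
pplmq
wum
pcyp
flgm
oipv
nwabl
uard
zat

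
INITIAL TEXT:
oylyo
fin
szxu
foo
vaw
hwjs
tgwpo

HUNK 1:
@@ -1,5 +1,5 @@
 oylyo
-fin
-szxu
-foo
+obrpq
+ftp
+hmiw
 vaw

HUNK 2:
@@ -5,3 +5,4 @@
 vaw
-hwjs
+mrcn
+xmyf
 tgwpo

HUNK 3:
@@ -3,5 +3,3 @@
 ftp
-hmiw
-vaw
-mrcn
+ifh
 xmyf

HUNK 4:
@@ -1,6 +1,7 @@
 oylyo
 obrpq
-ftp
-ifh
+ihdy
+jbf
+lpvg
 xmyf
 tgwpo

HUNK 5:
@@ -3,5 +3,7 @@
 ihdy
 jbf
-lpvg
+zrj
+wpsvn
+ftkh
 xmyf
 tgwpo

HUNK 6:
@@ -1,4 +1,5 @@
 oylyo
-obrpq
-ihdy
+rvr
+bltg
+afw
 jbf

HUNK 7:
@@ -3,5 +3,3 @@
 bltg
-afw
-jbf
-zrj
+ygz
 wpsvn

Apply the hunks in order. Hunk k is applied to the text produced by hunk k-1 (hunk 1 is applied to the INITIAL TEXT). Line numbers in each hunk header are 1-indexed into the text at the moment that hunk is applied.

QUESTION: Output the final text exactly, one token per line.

Answer: oylyo
rvr
bltg
ygz
wpsvn
ftkh
xmyf
tgwpo

Derivation:
Hunk 1: at line 1 remove [fin,szxu,foo] add [obrpq,ftp,hmiw] -> 7 lines: oylyo obrpq ftp hmiw vaw hwjs tgwpo
Hunk 2: at line 5 remove [hwjs] add [mrcn,xmyf] -> 8 lines: oylyo obrpq ftp hmiw vaw mrcn xmyf tgwpo
Hunk 3: at line 3 remove [hmiw,vaw,mrcn] add [ifh] -> 6 lines: oylyo obrpq ftp ifh xmyf tgwpo
Hunk 4: at line 1 remove [ftp,ifh] add [ihdy,jbf,lpvg] -> 7 lines: oylyo obrpq ihdy jbf lpvg xmyf tgwpo
Hunk 5: at line 3 remove [lpvg] add [zrj,wpsvn,ftkh] -> 9 lines: oylyo obrpq ihdy jbf zrj wpsvn ftkh xmyf tgwpo
Hunk 6: at line 1 remove [obrpq,ihdy] add [rvr,bltg,afw] -> 10 lines: oylyo rvr bltg afw jbf zrj wpsvn ftkh xmyf tgwpo
Hunk 7: at line 3 remove [afw,jbf,zrj] add [ygz] -> 8 lines: oylyo rvr bltg ygz wpsvn ftkh xmyf tgwpo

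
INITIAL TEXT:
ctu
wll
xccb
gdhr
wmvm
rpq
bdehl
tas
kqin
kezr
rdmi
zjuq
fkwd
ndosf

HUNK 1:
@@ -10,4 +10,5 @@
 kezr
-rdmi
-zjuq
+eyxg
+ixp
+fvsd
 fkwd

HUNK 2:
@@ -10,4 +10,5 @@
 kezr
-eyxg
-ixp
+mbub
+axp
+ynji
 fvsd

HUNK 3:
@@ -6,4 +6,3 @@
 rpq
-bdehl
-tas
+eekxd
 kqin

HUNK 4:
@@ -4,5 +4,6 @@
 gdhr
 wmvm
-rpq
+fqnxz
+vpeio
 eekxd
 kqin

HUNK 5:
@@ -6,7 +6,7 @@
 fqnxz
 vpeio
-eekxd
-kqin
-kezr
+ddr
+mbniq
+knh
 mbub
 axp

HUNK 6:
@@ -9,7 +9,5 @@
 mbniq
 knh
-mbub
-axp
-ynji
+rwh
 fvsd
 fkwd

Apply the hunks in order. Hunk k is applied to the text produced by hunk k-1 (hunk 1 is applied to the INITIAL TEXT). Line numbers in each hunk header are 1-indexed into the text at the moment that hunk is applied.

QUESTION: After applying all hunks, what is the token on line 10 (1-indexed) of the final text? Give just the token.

Hunk 1: at line 10 remove [rdmi,zjuq] add [eyxg,ixp,fvsd] -> 15 lines: ctu wll xccb gdhr wmvm rpq bdehl tas kqin kezr eyxg ixp fvsd fkwd ndosf
Hunk 2: at line 10 remove [eyxg,ixp] add [mbub,axp,ynji] -> 16 lines: ctu wll xccb gdhr wmvm rpq bdehl tas kqin kezr mbub axp ynji fvsd fkwd ndosf
Hunk 3: at line 6 remove [bdehl,tas] add [eekxd] -> 15 lines: ctu wll xccb gdhr wmvm rpq eekxd kqin kezr mbub axp ynji fvsd fkwd ndosf
Hunk 4: at line 4 remove [rpq] add [fqnxz,vpeio] -> 16 lines: ctu wll xccb gdhr wmvm fqnxz vpeio eekxd kqin kezr mbub axp ynji fvsd fkwd ndosf
Hunk 5: at line 6 remove [eekxd,kqin,kezr] add [ddr,mbniq,knh] -> 16 lines: ctu wll xccb gdhr wmvm fqnxz vpeio ddr mbniq knh mbub axp ynji fvsd fkwd ndosf
Hunk 6: at line 9 remove [mbub,axp,ynji] add [rwh] -> 14 lines: ctu wll xccb gdhr wmvm fqnxz vpeio ddr mbniq knh rwh fvsd fkwd ndosf
Final line 10: knh

Answer: knh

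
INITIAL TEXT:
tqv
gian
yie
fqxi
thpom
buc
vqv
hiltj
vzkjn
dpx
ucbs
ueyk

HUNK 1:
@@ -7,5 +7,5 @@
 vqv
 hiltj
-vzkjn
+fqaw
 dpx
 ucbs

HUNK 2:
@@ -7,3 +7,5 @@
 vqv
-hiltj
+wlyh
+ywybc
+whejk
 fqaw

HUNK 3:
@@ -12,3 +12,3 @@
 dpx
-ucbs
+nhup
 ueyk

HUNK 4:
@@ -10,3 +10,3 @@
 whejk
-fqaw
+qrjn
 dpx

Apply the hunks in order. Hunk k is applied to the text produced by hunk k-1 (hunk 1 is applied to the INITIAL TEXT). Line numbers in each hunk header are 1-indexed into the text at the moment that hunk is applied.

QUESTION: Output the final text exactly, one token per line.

Answer: tqv
gian
yie
fqxi
thpom
buc
vqv
wlyh
ywybc
whejk
qrjn
dpx
nhup
ueyk

Derivation:
Hunk 1: at line 7 remove [vzkjn] add [fqaw] -> 12 lines: tqv gian yie fqxi thpom buc vqv hiltj fqaw dpx ucbs ueyk
Hunk 2: at line 7 remove [hiltj] add [wlyh,ywybc,whejk] -> 14 lines: tqv gian yie fqxi thpom buc vqv wlyh ywybc whejk fqaw dpx ucbs ueyk
Hunk 3: at line 12 remove [ucbs] add [nhup] -> 14 lines: tqv gian yie fqxi thpom buc vqv wlyh ywybc whejk fqaw dpx nhup ueyk
Hunk 4: at line 10 remove [fqaw] add [qrjn] -> 14 lines: tqv gian yie fqxi thpom buc vqv wlyh ywybc whejk qrjn dpx nhup ueyk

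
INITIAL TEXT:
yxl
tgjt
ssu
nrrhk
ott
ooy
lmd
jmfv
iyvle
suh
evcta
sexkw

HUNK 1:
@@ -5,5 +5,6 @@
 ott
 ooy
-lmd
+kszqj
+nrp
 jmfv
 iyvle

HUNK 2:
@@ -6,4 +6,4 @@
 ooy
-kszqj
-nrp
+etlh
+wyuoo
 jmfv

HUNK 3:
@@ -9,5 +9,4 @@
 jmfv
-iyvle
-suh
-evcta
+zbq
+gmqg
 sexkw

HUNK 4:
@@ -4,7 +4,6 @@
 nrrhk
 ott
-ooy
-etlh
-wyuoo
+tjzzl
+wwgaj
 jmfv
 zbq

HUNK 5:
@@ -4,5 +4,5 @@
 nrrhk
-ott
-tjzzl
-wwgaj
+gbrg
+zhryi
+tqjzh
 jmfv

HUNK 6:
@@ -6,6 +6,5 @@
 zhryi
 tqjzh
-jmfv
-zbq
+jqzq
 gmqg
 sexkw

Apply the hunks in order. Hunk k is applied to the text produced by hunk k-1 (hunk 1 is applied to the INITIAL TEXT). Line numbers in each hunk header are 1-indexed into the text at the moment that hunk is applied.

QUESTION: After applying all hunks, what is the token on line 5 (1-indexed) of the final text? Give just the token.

Answer: gbrg

Derivation:
Hunk 1: at line 5 remove [lmd] add [kszqj,nrp] -> 13 lines: yxl tgjt ssu nrrhk ott ooy kszqj nrp jmfv iyvle suh evcta sexkw
Hunk 2: at line 6 remove [kszqj,nrp] add [etlh,wyuoo] -> 13 lines: yxl tgjt ssu nrrhk ott ooy etlh wyuoo jmfv iyvle suh evcta sexkw
Hunk 3: at line 9 remove [iyvle,suh,evcta] add [zbq,gmqg] -> 12 lines: yxl tgjt ssu nrrhk ott ooy etlh wyuoo jmfv zbq gmqg sexkw
Hunk 4: at line 4 remove [ooy,etlh,wyuoo] add [tjzzl,wwgaj] -> 11 lines: yxl tgjt ssu nrrhk ott tjzzl wwgaj jmfv zbq gmqg sexkw
Hunk 5: at line 4 remove [ott,tjzzl,wwgaj] add [gbrg,zhryi,tqjzh] -> 11 lines: yxl tgjt ssu nrrhk gbrg zhryi tqjzh jmfv zbq gmqg sexkw
Hunk 6: at line 6 remove [jmfv,zbq] add [jqzq] -> 10 lines: yxl tgjt ssu nrrhk gbrg zhryi tqjzh jqzq gmqg sexkw
Final line 5: gbrg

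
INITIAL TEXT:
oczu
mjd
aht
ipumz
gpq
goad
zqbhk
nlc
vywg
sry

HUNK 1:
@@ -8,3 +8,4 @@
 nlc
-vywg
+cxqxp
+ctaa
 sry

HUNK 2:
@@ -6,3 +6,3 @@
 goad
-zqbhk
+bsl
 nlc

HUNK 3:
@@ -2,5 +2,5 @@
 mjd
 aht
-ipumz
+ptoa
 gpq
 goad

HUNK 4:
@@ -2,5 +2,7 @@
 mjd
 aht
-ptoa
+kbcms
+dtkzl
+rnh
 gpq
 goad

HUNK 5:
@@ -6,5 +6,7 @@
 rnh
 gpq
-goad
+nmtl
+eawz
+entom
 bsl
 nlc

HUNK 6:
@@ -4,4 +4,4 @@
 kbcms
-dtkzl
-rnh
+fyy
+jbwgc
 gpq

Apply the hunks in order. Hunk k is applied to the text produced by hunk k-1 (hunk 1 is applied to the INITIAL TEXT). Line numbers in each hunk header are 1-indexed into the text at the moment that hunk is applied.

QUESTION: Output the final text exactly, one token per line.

Hunk 1: at line 8 remove [vywg] add [cxqxp,ctaa] -> 11 lines: oczu mjd aht ipumz gpq goad zqbhk nlc cxqxp ctaa sry
Hunk 2: at line 6 remove [zqbhk] add [bsl] -> 11 lines: oczu mjd aht ipumz gpq goad bsl nlc cxqxp ctaa sry
Hunk 3: at line 2 remove [ipumz] add [ptoa] -> 11 lines: oczu mjd aht ptoa gpq goad bsl nlc cxqxp ctaa sry
Hunk 4: at line 2 remove [ptoa] add [kbcms,dtkzl,rnh] -> 13 lines: oczu mjd aht kbcms dtkzl rnh gpq goad bsl nlc cxqxp ctaa sry
Hunk 5: at line 6 remove [goad] add [nmtl,eawz,entom] -> 15 lines: oczu mjd aht kbcms dtkzl rnh gpq nmtl eawz entom bsl nlc cxqxp ctaa sry
Hunk 6: at line 4 remove [dtkzl,rnh] add [fyy,jbwgc] -> 15 lines: oczu mjd aht kbcms fyy jbwgc gpq nmtl eawz entom bsl nlc cxqxp ctaa sry

Answer: oczu
mjd
aht
kbcms
fyy
jbwgc
gpq
nmtl
eawz
entom
bsl
nlc
cxqxp
ctaa
sry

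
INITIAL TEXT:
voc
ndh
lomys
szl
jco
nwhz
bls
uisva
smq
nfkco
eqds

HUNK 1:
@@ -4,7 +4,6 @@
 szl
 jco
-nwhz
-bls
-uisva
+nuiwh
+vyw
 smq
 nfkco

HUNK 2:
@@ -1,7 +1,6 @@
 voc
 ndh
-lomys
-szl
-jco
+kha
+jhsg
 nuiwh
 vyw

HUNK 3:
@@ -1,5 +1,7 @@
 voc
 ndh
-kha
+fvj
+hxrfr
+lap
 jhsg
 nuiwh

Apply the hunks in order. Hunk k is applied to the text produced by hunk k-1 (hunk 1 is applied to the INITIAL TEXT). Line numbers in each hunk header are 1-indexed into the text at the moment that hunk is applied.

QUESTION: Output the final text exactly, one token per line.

Answer: voc
ndh
fvj
hxrfr
lap
jhsg
nuiwh
vyw
smq
nfkco
eqds

Derivation:
Hunk 1: at line 4 remove [nwhz,bls,uisva] add [nuiwh,vyw] -> 10 lines: voc ndh lomys szl jco nuiwh vyw smq nfkco eqds
Hunk 2: at line 1 remove [lomys,szl,jco] add [kha,jhsg] -> 9 lines: voc ndh kha jhsg nuiwh vyw smq nfkco eqds
Hunk 3: at line 1 remove [kha] add [fvj,hxrfr,lap] -> 11 lines: voc ndh fvj hxrfr lap jhsg nuiwh vyw smq nfkco eqds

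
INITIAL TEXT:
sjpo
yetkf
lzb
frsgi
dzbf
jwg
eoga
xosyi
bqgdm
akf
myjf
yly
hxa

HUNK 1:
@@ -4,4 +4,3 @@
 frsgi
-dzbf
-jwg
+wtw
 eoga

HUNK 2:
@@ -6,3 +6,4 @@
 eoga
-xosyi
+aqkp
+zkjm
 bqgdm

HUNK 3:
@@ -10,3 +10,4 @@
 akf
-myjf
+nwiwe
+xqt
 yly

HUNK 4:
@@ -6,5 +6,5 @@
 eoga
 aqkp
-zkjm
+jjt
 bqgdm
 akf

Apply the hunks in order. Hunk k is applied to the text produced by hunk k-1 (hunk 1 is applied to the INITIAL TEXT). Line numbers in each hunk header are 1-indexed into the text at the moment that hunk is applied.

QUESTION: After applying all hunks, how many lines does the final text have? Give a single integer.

Hunk 1: at line 4 remove [dzbf,jwg] add [wtw] -> 12 lines: sjpo yetkf lzb frsgi wtw eoga xosyi bqgdm akf myjf yly hxa
Hunk 2: at line 6 remove [xosyi] add [aqkp,zkjm] -> 13 lines: sjpo yetkf lzb frsgi wtw eoga aqkp zkjm bqgdm akf myjf yly hxa
Hunk 3: at line 10 remove [myjf] add [nwiwe,xqt] -> 14 lines: sjpo yetkf lzb frsgi wtw eoga aqkp zkjm bqgdm akf nwiwe xqt yly hxa
Hunk 4: at line 6 remove [zkjm] add [jjt] -> 14 lines: sjpo yetkf lzb frsgi wtw eoga aqkp jjt bqgdm akf nwiwe xqt yly hxa
Final line count: 14

Answer: 14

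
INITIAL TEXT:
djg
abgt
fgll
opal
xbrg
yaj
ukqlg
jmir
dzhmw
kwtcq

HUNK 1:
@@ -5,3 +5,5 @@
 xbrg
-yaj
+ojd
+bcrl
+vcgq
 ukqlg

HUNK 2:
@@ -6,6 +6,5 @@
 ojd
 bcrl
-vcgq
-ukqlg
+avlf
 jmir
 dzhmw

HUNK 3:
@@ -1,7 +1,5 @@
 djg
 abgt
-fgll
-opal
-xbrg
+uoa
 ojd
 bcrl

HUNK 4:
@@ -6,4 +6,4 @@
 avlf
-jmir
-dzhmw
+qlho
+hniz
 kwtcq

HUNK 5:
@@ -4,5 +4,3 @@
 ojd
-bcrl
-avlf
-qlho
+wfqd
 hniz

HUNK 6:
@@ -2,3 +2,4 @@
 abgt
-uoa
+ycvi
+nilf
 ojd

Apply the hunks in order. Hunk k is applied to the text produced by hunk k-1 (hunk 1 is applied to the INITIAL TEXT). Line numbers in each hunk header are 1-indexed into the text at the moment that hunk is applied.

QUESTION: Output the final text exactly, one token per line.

Hunk 1: at line 5 remove [yaj] add [ojd,bcrl,vcgq] -> 12 lines: djg abgt fgll opal xbrg ojd bcrl vcgq ukqlg jmir dzhmw kwtcq
Hunk 2: at line 6 remove [vcgq,ukqlg] add [avlf] -> 11 lines: djg abgt fgll opal xbrg ojd bcrl avlf jmir dzhmw kwtcq
Hunk 3: at line 1 remove [fgll,opal,xbrg] add [uoa] -> 9 lines: djg abgt uoa ojd bcrl avlf jmir dzhmw kwtcq
Hunk 4: at line 6 remove [jmir,dzhmw] add [qlho,hniz] -> 9 lines: djg abgt uoa ojd bcrl avlf qlho hniz kwtcq
Hunk 5: at line 4 remove [bcrl,avlf,qlho] add [wfqd] -> 7 lines: djg abgt uoa ojd wfqd hniz kwtcq
Hunk 6: at line 2 remove [uoa] add [ycvi,nilf] -> 8 lines: djg abgt ycvi nilf ojd wfqd hniz kwtcq

Answer: djg
abgt
ycvi
nilf
ojd
wfqd
hniz
kwtcq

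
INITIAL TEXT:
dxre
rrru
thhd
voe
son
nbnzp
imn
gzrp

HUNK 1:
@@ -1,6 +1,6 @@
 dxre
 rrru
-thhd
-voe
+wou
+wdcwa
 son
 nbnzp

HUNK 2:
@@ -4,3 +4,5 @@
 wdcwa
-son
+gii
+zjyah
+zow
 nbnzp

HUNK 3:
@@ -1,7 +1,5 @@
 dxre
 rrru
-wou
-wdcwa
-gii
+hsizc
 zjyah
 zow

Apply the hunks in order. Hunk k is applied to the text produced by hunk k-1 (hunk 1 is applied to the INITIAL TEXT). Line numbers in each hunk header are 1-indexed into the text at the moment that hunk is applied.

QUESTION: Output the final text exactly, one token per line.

Answer: dxre
rrru
hsizc
zjyah
zow
nbnzp
imn
gzrp

Derivation:
Hunk 1: at line 1 remove [thhd,voe] add [wou,wdcwa] -> 8 lines: dxre rrru wou wdcwa son nbnzp imn gzrp
Hunk 2: at line 4 remove [son] add [gii,zjyah,zow] -> 10 lines: dxre rrru wou wdcwa gii zjyah zow nbnzp imn gzrp
Hunk 3: at line 1 remove [wou,wdcwa,gii] add [hsizc] -> 8 lines: dxre rrru hsizc zjyah zow nbnzp imn gzrp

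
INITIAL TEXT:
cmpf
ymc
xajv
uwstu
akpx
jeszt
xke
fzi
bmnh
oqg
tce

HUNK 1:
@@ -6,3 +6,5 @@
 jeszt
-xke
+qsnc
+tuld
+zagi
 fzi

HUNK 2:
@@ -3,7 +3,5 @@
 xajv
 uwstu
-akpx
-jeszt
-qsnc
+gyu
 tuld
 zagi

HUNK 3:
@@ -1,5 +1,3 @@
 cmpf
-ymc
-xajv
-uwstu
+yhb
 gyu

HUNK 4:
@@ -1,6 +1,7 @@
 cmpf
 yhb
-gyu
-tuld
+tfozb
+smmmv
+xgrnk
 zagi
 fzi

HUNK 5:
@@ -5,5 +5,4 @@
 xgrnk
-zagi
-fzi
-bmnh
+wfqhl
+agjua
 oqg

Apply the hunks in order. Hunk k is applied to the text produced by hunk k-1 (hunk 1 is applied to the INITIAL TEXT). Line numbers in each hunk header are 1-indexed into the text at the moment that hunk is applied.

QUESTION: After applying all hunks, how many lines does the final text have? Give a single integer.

Answer: 9

Derivation:
Hunk 1: at line 6 remove [xke] add [qsnc,tuld,zagi] -> 13 lines: cmpf ymc xajv uwstu akpx jeszt qsnc tuld zagi fzi bmnh oqg tce
Hunk 2: at line 3 remove [akpx,jeszt,qsnc] add [gyu] -> 11 lines: cmpf ymc xajv uwstu gyu tuld zagi fzi bmnh oqg tce
Hunk 3: at line 1 remove [ymc,xajv,uwstu] add [yhb] -> 9 lines: cmpf yhb gyu tuld zagi fzi bmnh oqg tce
Hunk 4: at line 1 remove [gyu,tuld] add [tfozb,smmmv,xgrnk] -> 10 lines: cmpf yhb tfozb smmmv xgrnk zagi fzi bmnh oqg tce
Hunk 5: at line 5 remove [zagi,fzi,bmnh] add [wfqhl,agjua] -> 9 lines: cmpf yhb tfozb smmmv xgrnk wfqhl agjua oqg tce
Final line count: 9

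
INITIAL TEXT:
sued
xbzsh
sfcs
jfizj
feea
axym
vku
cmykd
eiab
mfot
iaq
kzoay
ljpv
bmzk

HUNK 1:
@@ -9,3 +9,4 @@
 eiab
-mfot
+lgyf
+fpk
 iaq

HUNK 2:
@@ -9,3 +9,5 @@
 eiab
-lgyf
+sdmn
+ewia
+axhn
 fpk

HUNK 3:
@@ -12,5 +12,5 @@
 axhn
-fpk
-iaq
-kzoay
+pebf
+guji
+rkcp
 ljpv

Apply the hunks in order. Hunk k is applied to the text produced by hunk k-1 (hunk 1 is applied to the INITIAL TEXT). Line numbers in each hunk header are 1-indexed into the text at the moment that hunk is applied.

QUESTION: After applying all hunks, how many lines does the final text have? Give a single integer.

Answer: 17

Derivation:
Hunk 1: at line 9 remove [mfot] add [lgyf,fpk] -> 15 lines: sued xbzsh sfcs jfizj feea axym vku cmykd eiab lgyf fpk iaq kzoay ljpv bmzk
Hunk 2: at line 9 remove [lgyf] add [sdmn,ewia,axhn] -> 17 lines: sued xbzsh sfcs jfizj feea axym vku cmykd eiab sdmn ewia axhn fpk iaq kzoay ljpv bmzk
Hunk 3: at line 12 remove [fpk,iaq,kzoay] add [pebf,guji,rkcp] -> 17 lines: sued xbzsh sfcs jfizj feea axym vku cmykd eiab sdmn ewia axhn pebf guji rkcp ljpv bmzk
Final line count: 17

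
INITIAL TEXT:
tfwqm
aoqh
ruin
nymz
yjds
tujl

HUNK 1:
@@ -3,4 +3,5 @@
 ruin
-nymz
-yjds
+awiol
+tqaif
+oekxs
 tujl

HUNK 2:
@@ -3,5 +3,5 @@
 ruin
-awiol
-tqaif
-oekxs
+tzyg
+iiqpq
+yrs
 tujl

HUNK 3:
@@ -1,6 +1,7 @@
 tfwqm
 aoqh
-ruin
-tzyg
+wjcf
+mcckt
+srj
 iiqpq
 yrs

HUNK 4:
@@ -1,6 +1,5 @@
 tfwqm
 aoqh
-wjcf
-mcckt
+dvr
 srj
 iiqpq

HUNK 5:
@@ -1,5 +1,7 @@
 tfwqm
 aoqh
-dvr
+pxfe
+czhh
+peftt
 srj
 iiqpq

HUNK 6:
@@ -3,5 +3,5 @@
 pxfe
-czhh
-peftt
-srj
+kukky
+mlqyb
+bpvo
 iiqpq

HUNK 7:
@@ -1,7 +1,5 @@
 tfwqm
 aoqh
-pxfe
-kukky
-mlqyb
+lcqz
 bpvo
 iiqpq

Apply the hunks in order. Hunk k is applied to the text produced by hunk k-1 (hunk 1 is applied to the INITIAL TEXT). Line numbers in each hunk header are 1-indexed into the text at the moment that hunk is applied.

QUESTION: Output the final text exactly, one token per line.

Hunk 1: at line 3 remove [nymz,yjds] add [awiol,tqaif,oekxs] -> 7 lines: tfwqm aoqh ruin awiol tqaif oekxs tujl
Hunk 2: at line 3 remove [awiol,tqaif,oekxs] add [tzyg,iiqpq,yrs] -> 7 lines: tfwqm aoqh ruin tzyg iiqpq yrs tujl
Hunk 3: at line 1 remove [ruin,tzyg] add [wjcf,mcckt,srj] -> 8 lines: tfwqm aoqh wjcf mcckt srj iiqpq yrs tujl
Hunk 4: at line 1 remove [wjcf,mcckt] add [dvr] -> 7 lines: tfwqm aoqh dvr srj iiqpq yrs tujl
Hunk 5: at line 1 remove [dvr] add [pxfe,czhh,peftt] -> 9 lines: tfwqm aoqh pxfe czhh peftt srj iiqpq yrs tujl
Hunk 6: at line 3 remove [czhh,peftt,srj] add [kukky,mlqyb,bpvo] -> 9 lines: tfwqm aoqh pxfe kukky mlqyb bpvo iiqpq yrs tujl
Hunk 7: at line 1 remove [pxfe,kukky,mlqyb] add [lcqz] -> 7 lines: tfwqm aoqh lcqz bpvo iiqpq yrs tujl

Answer: tfwqm
aoqh
lcqz
bpvo
iiqpq
yrs
tujl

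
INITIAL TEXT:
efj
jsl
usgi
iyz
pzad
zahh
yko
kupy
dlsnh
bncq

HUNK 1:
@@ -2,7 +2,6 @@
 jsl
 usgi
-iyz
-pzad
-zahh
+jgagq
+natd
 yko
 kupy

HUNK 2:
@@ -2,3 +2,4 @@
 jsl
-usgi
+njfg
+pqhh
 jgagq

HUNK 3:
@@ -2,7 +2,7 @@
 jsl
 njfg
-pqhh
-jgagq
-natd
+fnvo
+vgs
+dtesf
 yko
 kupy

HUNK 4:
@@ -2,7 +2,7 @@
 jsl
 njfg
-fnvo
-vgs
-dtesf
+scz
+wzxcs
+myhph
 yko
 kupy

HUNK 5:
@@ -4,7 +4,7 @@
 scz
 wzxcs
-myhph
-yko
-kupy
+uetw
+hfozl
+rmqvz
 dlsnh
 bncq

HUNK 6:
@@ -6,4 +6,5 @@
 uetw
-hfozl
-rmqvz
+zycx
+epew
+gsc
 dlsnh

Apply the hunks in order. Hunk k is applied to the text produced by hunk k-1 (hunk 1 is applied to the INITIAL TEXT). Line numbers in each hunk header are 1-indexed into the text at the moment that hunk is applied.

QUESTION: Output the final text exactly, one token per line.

Answer: efj
jsl
njfg
scz
wzxcs
uetw
zycx
epew
gsc
dlsnh
bncq

Derivation:
Hunk 1: at line 2 remove [iyz,pzad,zahh] add [jgagq,natd] -> 9 lines: efj jsl usgi jgagq natd yko kupy dlsnh bncq
Hunk 2: at line 2 remove [usgi] add [njfg,pqhh] -> 10 lines: efj jsl njfg pqhh jgagq natd yko kupy dlsnh bncq
Hunk 3: at line 2 remove [pqhh,jgagq,natd] add [fnvo,vgs,dtesf] -> 10 lines: efj jsl njfg fnvo vgs dtesf yko kupy dlsnh bncq
Hunk 4: at line 2 remove [fnvo,vgs,dtesf] add [scz,wzxcs,myhph] -> 10 lines: efj jsl njfg scz wzxcs myhph yko kupy dlsnh bncq
Hunk 5: at line 4 remove [myhph,yko,kupy] add [uetw,hfozl,rmqvz] -> 10 lines: efj jsl njfg scz wzxcs uetw hfozl rmqvz dlsnh bncq
Hunk 6: at line 6 remove [hfozl,rmqvz] add [zycx,epew,gsc] -> 11 lines: efj jsl njfg scz wzxcs uetw zycx epew gsc dlsnh bncq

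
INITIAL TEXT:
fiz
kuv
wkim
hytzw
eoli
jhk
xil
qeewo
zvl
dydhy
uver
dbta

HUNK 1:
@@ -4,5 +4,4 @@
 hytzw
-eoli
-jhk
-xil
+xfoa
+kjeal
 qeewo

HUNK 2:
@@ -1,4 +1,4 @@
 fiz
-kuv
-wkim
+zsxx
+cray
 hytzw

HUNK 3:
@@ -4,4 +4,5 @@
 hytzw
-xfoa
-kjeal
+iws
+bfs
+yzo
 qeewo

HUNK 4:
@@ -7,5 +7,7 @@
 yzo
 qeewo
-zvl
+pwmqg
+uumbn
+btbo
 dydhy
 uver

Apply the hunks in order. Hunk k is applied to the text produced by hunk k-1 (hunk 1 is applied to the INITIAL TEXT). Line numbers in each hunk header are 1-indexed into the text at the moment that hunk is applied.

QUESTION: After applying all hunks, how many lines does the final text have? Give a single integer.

Answer: 14

Derivation:
Hunk 1: at line 4 remove [eoli,jhk,xil] add [xfoa,kjeal] -> 11 lines: fiz kuv wkim hytzw xfoa kjeal qeewo zvl dydhy uver dbta
Hunk 2: at line 1 remove [kuv,wkim] add [zsxx,cray] -> 11 lines: fiz zsxx cray hytzw xfoa kjeal qeewo zvl dydhy uver dbta
Hunk 3: at line 4 remove [xfoa,kjeal] add [iws,bfs,yzo] -> 12 lines: fiz zsxx cray hytzw iws bfs yzo qeewo zvl dydhy uver dbta
Hunk 4: at line 7 remove [zvl] add [pwmqg,uumbn,btbo] -> 14 lines: fiz zsxx cray hytzw iws bfs yzo qeewo pwmqg uumbn btbo dydhy uver dbta
Final line count: 14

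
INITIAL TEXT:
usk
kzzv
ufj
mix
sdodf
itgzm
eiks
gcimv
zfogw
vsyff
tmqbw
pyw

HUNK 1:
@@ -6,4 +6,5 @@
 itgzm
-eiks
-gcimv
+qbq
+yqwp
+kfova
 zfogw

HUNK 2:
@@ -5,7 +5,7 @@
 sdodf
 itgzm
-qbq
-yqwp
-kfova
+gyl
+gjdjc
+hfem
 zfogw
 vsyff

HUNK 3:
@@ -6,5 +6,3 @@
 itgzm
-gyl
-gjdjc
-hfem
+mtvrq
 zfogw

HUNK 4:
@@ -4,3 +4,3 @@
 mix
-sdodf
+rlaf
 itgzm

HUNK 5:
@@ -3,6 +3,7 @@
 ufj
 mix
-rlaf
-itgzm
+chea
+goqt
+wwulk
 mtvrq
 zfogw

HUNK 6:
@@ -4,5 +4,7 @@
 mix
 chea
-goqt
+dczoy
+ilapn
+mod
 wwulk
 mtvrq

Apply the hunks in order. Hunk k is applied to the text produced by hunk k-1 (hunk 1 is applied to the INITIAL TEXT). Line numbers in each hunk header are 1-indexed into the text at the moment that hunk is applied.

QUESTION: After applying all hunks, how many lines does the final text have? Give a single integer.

Answer: 14

Derivation:
Hunk 1: at line 6 remove [eiks,gcimv] add [qbq,yqwp,kfova] -> 13 lines: usk kzzv ufj mix sdodf itgzm qbq yqwp kfova zfogw vsyff tmqbw pyw
Hunk 2: at line 5 remove [qbq,yqwp,kfova] add [gyl,gjdjc,hfem] -> 13 lines: usk kzzv ufj mix sdodf itgzm gyl gjdjc hfem zfogw vsyff tmqbw pyw
Hunk 3: at line 6 remove [gyl,gjdjc,hfem] add [mtvrq] -> 11 lines: usk kzzv ufj mix sdodf itgzm mtvrq zfogw vsyff tmqbw pyw
Hunk 4: at line 4 remove [sdodf] add [rlaf] -> 11 lines: usk kzzv ufj mix rlaf itgzm mtvrq zfogw vsyff tmqbw pyw
Hunk 5: at line 3 remove [rlaf,itgzm] add [chea,goqt,wwulk] -> 12 lines: usk kzzv ufj mix chea goqt wwulk mtvrq zfogw vsyff tmqbw pyw
Hunk 6: at line 4 remove [goqt] add [dczoy,ilapn,mod] -> 14 lines: usk kzzv ufj mix chea dczoy ilapn mod wwulk mtvrq zfogw vsyff tmqbw pyw
Final line count: 14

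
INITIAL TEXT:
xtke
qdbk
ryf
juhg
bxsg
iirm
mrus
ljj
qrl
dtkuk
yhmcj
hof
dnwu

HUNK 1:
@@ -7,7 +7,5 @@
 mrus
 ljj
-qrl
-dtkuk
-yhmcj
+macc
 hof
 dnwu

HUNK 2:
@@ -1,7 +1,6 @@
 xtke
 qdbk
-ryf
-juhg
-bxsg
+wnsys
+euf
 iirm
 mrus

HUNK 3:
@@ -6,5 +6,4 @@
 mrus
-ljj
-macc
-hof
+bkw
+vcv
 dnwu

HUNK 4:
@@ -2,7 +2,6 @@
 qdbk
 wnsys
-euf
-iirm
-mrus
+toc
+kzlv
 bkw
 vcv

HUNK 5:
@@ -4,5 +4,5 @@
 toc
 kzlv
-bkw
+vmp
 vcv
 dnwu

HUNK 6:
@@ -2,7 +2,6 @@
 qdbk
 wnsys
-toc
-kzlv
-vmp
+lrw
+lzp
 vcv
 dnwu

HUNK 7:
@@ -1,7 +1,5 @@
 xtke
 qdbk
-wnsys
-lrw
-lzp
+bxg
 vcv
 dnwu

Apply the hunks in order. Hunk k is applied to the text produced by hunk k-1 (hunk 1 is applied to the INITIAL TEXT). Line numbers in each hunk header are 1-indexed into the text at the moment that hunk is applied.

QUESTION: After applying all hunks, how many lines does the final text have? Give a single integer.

Answer: 5

Derivation:
Hunk 1: at line 7 remove [qrl,dtkuk,yhmcj] add [macc] -> 11 lines: xtke qdbk ryf juhg bxsg iirm mrus ljj macc hof dnwu
Hunk 2: at line 1 remove [ryf,juhg,bxsg] add [wnsys,euf] -> 10 lines: xtke qdbk wnsys euf iirm mrus ljj macc hof dnwu
Hunk 3: at line 6 remove [ljj,macc,hof] add [bkw,vcv] -> 9 lines: xtke qdbk wnsys euf iirm mrus bkw vcv dnwu
Hunk 4: at line 2 remove [euf,iirm,mrus] add [toc,kzlv] -> 8 lines: xtke qdbk wnsys toc kzlv bkw vcv dnwu
Hunk 5: at line 4 remove [bkw] add [vmp] -> 8 lines: xtke qdbk wnsys toc kzlv vmp vcv dnwu
Hunk 6: at line 2 remove [toc,kzlv,vmp] add [lrw,lzp] -> 7 lines: xtke qdbk wnsys lrw lzp vcv dnwu
Hunk 7: at line 1 remove [wnsys,lrw,lzp] add [bxg] -> 5 lines: xtke qdbk bxg vcv dnwu
Final line count: 5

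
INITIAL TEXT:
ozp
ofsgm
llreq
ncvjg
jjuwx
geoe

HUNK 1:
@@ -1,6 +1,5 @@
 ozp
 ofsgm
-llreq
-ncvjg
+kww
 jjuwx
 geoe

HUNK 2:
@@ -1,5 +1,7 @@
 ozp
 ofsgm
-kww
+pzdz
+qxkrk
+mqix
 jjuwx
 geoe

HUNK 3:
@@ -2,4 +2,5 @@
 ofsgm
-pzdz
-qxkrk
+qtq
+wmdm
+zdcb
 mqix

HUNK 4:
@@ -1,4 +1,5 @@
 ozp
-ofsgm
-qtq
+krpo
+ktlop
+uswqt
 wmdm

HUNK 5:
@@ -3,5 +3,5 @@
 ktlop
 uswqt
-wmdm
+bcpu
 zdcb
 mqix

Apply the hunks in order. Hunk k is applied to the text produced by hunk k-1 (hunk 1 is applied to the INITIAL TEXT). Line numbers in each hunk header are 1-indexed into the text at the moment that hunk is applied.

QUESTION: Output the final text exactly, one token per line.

Answer: ozp
krpo
ktlop
uswqt
bcpu
zdcb
mqix
jjuwx
geoe

Derivation:
Hunk 1: at line 1 remove [llreq,ncvjg] add [kww] -> 5 lines: ozp ofsgm kww jjuwx geoe
Hunk 2: at line 1 remove [kww] add [pzdz,qxkrk,mqix] -> 7 lines: ozp ofsgm pzdz qxkrk mqix jjuwx geoe
Hunk 3: at line 2 remove [pzdz,qxkrk] add [qtq,wmdm,zdcb] -> 8 lines: ozp ofsgm qtq wmdm zdcb mqix jjuwx geoe
Hunk 4: at line 1 remove [ofsgm,qtq] add [krpo,ktlop,uswqt] -> 9 lines: ozp krpo ktlop uswqt wmdm zdcb mqix jjuwx geoe
Hunk 5: at line 3 remove [wmdm] add [bcpu] -> 9 lines: ozp krpo ktlop uswqt bcpu zdcb mqix jjuwx geoe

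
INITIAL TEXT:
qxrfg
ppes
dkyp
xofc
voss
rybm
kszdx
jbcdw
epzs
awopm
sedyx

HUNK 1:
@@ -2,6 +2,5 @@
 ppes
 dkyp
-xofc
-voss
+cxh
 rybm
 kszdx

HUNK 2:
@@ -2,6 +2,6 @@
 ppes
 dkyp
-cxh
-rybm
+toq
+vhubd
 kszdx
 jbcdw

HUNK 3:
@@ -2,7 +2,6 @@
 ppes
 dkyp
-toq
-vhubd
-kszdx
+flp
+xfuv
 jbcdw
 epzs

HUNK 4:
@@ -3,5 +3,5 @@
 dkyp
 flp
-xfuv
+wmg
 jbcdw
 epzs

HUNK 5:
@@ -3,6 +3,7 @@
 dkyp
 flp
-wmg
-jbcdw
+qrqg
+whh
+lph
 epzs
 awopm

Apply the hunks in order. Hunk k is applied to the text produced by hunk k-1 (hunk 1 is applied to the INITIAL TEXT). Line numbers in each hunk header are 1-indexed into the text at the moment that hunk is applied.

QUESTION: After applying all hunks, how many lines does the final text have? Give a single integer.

Answer: 10

Derivation:
Hunk 1: at line 2 remove [xofc,voss] add [cxh] -> 10 lines: qxrfg ppes dkyp cxh rybm kszdx jbcdw epzs awopm sedyx
Hunk 2: at line 2 remove [cxh,rybm] add [toq,vhubd] -> 10 lines: qxrfg ppes dkyp toq vhubd kszdx jbcdw epzs awopm sedyx
Hunk 3: at line 2 remove [toq,vhubd,kszdx] add [flp,xfuv] -> 9 lines: qxrfg ppes dkyp flp xfuv jbcdw epzs awopm sedyx
Hunk 4: at line 3 remove [xfuv] add [wmg] -> 9 lines: qxrfg ppes dkyp flp wmg jbcdw epzs awopm sedyx
Hunk 5: at line 3 remove [wmg,jbcdw] add [qrqg,whh,lph] -> 10 lines: qxrfg ppes dkyp flp qrqg whh lph epzs awopm sedyx
Final line count: 10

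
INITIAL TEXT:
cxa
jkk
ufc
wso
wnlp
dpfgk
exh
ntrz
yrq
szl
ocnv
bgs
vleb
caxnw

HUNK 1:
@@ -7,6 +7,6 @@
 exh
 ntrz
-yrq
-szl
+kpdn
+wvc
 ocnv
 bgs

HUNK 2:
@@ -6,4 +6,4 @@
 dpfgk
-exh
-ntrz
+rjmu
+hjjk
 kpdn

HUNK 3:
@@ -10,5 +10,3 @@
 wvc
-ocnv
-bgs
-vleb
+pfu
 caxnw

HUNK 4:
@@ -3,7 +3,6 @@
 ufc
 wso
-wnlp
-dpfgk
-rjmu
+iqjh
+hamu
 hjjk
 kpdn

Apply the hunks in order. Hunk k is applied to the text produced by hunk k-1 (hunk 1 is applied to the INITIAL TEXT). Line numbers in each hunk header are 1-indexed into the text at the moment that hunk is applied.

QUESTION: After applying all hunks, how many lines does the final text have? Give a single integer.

Answer: 11

Derivation:
Hunk 1: at line 7 remove [yrq,szl] add [kpdn,wvc] -> 14 lines: cxa jkk ufc wso wnlp dpfgk exh ntrz kpdn wvc ocnv bgs vleb caxnw
Hunk 2: at line 6 remove [exh,ntrz] add [rjmu,hjjk] -> 14 lines: cxa jkk ufc wso wnlp dpfgk rjmu hjjk kpdn wvc ocnv bgs vleb caxnw
Hunk 3: at line 10 remove [ocnv,bgs,vleb] add [pfu] -> 12 lines: cxa jkk ufc wso wnlp dpfgk rjmu hjjk kpdn wvc pfu caxnw
Hunk 4: at line 3 remove [wnlp,dpfgk,rjmu] add [iqjh,hamu] -> 11 lines: cxa jkk ufc wso iqjh hamu hjjk kpdn wvc pfu caxnw
Final line count: 11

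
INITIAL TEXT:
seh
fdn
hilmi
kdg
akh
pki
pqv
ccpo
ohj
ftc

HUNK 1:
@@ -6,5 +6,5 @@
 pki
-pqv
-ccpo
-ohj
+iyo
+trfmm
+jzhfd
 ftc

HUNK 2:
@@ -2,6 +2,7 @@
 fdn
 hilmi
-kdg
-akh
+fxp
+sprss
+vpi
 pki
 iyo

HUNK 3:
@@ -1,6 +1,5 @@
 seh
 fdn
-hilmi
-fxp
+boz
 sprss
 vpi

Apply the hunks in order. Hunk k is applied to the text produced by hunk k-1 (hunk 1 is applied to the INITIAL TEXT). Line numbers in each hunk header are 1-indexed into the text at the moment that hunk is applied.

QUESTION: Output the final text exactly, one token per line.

Hunk 1: at line 6 remove [pqv,ccpo,ohj] add [iyo,trfmm,jzhfd] -> 10 lines: seh fdn hilmi kdg akh pki iyo trfmm jzhfd ftc
Hunk 2: at line 2 remove [kdg,akh] add [fxp,sprss,vpi] -> 11 lines: seh fdn hilmi fxp sprss vpi pki iyo trfmm jzhfd ftc
Hunk 3: at line 1 remove [hilmi,fxp] add [boz] -> 10 lines: seh fdn boz sprss vpi pki iyo trfmm jzhfd ftc

Answer: seh
fdn
boz
sprss
vpi
pki
iyo
trfmm
jzhfd
ftc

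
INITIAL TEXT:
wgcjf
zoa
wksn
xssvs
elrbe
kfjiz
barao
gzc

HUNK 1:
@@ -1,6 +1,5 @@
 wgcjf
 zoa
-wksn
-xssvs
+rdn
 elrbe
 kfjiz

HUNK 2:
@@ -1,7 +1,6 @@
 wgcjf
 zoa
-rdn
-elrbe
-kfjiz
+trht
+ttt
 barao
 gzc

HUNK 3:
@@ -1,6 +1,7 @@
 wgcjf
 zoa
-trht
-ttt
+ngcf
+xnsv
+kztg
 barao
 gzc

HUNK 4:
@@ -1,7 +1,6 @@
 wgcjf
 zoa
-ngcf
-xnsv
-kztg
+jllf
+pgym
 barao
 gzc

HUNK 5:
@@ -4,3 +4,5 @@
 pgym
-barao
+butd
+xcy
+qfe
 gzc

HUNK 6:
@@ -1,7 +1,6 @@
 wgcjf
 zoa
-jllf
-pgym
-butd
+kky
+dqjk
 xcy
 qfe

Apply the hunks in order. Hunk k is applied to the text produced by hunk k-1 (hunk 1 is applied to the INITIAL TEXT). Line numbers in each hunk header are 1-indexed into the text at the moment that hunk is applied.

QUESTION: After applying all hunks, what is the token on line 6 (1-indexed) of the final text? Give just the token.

Hunk 1: at line 1 remove [wksn,xssvs] add [rdn] -> 7 lines: wgcjf zoa rdn elrbe kfjiz barao gzc
Hunk 2: at line 1 remove [rdn,elrbe,kfjiz] add [trht,ttt] -> 6 lines: wgcjf zoa trht ttt barao gzc
Hunk 3: at line 1 remove [trht,ttt] add [ngcf,xnsv,kztg] -> 7 lines: wgcjf zoa ngcf xnsv kztg barao gzc
Hunk 4: at line 1 remove [ngcf,xnsv,kztg] add [jllf,pgym] -> 6 lines: wgcjf zoa jllf pgym barao gzc
Hunk 5: at line 4 remove [barao] add [butd,xcy,qfe] -> 8 lines: wgcjf zoa jllf pgym butd xcy qfe gzc
Hunk 6: at line 1 remove [jllf,pgym,butd] add [kky,dqjk] -> 7 lines: wgcjf zoa kky dqjk xcy qfe gzc
Final line 6: qfe

Answer: qfe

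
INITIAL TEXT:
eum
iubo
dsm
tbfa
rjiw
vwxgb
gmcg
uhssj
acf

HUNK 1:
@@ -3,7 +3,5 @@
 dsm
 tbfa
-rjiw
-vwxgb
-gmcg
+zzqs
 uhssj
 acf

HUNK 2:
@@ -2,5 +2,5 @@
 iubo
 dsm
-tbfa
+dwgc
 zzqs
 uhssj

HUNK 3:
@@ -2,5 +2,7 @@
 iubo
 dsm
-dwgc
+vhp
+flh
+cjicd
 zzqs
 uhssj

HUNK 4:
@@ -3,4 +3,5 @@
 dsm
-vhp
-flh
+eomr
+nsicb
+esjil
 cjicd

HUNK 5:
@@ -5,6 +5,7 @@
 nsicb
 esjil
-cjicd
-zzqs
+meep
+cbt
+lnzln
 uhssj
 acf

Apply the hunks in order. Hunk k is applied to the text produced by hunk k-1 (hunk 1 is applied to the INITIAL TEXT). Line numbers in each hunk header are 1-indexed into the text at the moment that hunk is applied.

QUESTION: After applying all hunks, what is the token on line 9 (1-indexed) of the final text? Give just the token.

Hunk 1: at line 3 remove [rjiw,vwxgb,gmcg] add [zzqs] -> 7 lines: eum iubo dsm tbfa zzqs uhssj acf
Hunk 2: at line 2 remove [tbfa] add [dwgc] -> 7 lines: eum iubo dsm dwgc zzqs uhssj acf
Hunk 3: at line 2 remove [dwgc] add [vhp,flh,cjicd] -> 9 lines: eum iubo dsm vhp flh cjicd zzqs uhssj acf
Hunk 4: at line 3 remove [vhp,flh] add [eomr,nsicb,esjil] -> 10 lines: eum iubo dsm eomr nsicb esjil cjicd zzqs uhssj acf
Hunk 5: at line 5 remove [cjicd,zzqs] add [meep,cbt,lnzln] -> 11 lines: eum iubo dsm eomr nsicb esjil meep cbt lnzln uhssj acf
Final line 9: lnzln

Answer: lnzln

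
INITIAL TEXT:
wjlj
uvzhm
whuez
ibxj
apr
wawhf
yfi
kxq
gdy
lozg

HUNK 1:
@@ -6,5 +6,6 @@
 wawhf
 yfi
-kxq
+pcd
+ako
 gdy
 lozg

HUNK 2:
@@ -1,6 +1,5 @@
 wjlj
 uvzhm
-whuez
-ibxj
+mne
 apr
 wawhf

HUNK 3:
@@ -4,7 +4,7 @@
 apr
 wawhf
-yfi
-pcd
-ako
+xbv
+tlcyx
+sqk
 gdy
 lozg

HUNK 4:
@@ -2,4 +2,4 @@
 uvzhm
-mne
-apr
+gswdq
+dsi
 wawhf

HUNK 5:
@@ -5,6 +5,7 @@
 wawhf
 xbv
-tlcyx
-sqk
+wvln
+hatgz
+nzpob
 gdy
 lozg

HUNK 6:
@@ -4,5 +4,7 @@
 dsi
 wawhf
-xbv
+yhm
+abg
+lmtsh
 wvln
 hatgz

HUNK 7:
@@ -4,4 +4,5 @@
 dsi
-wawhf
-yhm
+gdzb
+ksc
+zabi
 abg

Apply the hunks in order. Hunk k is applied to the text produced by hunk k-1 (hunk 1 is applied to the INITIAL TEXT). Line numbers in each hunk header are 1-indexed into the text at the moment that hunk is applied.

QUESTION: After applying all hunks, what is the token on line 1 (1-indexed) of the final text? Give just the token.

Answer: wjlj

Derivation:
Hunk 1: at line 6 remove [kxq] add [pcd,ako] -> 11 lines: wjlj uvzhm whuez ibxj apr wawhf yfi pcd ako gdy lozg
Hunk 2: at line 1 remove [whuez,ibxj] add [mne] -> 10 lines: wjlj uvzhm mne apr wawhf yfi pcd ako gdy lozg
Hunk 3: at line 4 remove [yfi,pcd,ako] add [xbv,tlcyx,sqk] -> 10 lines: wjlj uvzhm mne apr wawhf xbv tlcyx sqk gdy lozg
Hunk 4: at line 2 remove [mne,apr] add [gswdq,dsi] -> 10 lines: wjlj uvzhm gswdq dsi wawhf xbv tlcyx sqk gdy lozg
Hunk 5: at line 5 remove [tlcyx,sqk] add [wvln,hatgz,nzpob] -> 11 lines: wjlj uvzhm gswdq dsi wawhf xbv wvln hatgz nzpob gdy lozg
Hunk 6: at line 4 remove [xbv] add [yhm,abg,lmtsh] -> 13 lines: wjlj uvzhm gswdq dsi wawhf yhm abg lmtsh wvln hatgz nzpob gdy lozg
Hunk 7: at line 4 remove [wawhf,yhm] add [gdzb,ksc,zabi] -> 14 lines: wjlj uvzhm gswdq dsi gdzb ksc zabi abg lmtsh wvln hatgz nzpob gdy lozg
Final line 1: wjlj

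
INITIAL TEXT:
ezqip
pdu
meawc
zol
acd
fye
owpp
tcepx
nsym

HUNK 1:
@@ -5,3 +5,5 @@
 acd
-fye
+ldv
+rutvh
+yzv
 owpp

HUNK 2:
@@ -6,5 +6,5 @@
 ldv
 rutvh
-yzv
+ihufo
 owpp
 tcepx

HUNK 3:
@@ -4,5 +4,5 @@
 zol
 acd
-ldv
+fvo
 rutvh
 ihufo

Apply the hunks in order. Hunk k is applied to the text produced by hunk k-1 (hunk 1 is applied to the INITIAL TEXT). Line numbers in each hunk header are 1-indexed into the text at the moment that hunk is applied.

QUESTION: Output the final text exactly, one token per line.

Answer: ezqip
pdu
meawc
zol
acd
fvo
rutvh
ihufo
owpp
tcepx
nsym

Derivation:
Hunk 1: at line 5 remove [fye] add [ldv,rutvh,yzv] -> 11 lines: ezqip pdu meawc zol acd ldv rutvh yzv owpp tcepx nsym
Hunk 2: at line 6 remove [yzv] add [ihufo] -> 11 lines: ezqip pdu meawc zol acd ldv rutvh ihufo owpp tcepx nsym
Hunk 3: at line 4 remove [ldv] add [fvo] -> 11 lines: ezqip pdu meawc zol acd fvo rutvh ihufo owpp tcepx nsym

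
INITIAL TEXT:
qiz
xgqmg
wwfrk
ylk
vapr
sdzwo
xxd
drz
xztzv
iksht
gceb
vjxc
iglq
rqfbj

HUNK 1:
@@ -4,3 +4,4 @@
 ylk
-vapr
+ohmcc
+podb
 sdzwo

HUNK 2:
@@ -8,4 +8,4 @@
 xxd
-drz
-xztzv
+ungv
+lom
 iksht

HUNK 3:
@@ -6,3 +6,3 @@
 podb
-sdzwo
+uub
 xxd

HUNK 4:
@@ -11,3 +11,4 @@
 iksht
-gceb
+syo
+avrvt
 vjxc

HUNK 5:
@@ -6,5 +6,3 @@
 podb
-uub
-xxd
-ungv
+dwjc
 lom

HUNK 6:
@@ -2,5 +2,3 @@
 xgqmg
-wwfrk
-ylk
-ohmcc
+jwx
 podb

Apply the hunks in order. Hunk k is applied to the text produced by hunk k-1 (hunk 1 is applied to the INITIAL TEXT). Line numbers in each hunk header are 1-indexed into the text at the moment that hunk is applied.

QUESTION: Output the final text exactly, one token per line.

Answer: qiz
xgqmg
jwx
podb
dwjc
lom
iksht
syo
avrvt
vjxc
iglq
rqfbj

Derivation:
Hunk 1: at line 4 remove [vapr] add [ohmcc,podb] -> 15 lines: qiz xgqmg wwfrk ylk ohmcc podb sdzwo xxd drz xztzv iksht gceb vjxc iglq rqfbj
Hunk 2: at line 8 remove [drz,xztzv] add [ungv,lom] -> 15 lines: qiz xgqmg wwfrk ylk ohmcc podb sdzwo xxd ungv lom iksht gceb vjxc iglq rqfbj
Hunk 3: at line 6 remove [sdzwo] add [uub] -> 15 lines: qiz xgqmg wwfrk ylk ohmcc podb uub xxd ungv lom iksht gceb vjxc iglq rqfbj
Hunk 4: at line 11 remove [gceb] add [syo,avrvt] -> 16 lines: qiz xgqmg wwfrk ylk ohmcc podb uub xxd ungv lom iksht syo avrvt vjxc iglq rqfbj
Hunk 5: at line 6 remove [uub,xxd,ungv] add [dwjc] -> 14 lines: qiz xgqmg wwfrk ylk ohmcc podb dwjc lom iksht syo avrvt vjxc iglq rqfbj
Hunk 6: at line 2 remove [wwfrk,ylk,ohmcc] add [jwx] -> 12 lines: qiz xgqmg jwx podb dwjc lom iksht syo avrvt vjxc iglq rqfbj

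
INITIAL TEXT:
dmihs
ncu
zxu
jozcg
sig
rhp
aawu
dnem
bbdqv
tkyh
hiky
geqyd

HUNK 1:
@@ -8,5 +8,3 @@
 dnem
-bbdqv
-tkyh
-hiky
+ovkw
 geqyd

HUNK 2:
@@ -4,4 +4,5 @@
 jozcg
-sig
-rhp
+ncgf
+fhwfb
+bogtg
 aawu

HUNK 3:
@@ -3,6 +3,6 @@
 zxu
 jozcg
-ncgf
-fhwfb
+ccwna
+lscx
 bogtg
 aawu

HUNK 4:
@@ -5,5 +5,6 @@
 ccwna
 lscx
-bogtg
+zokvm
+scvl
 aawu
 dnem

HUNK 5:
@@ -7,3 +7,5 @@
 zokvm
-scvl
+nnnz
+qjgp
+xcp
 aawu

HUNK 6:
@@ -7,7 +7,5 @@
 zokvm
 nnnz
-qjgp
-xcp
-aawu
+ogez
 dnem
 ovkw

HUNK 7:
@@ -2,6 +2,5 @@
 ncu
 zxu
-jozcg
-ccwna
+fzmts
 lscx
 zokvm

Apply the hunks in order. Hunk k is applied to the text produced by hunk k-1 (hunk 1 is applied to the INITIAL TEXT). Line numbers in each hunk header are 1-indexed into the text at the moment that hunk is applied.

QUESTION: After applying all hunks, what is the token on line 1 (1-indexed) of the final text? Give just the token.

Answer: dmihs

Derivation:
Hunk 1: at line 8 remove [bbdqv,tkyh,hiky] add [ovkw] -> 10 lines: dmihs ncu zxu jozcg sig rhp aawu dnem ovkw geqyd
Hunk 2: at line 4 remove [sig,rhp] add [ncgf,fhwfb,bogtg] -> 11 lines: dmihs ncu zxu jozcg ncgf fhwfb bogtg aawu dnem ovkw geqyd
Hunk 3: at line 3 remove [ncgf,fhwfb] add [ccwna,lscx] -> 11 lines: dmihs ncu zxu jozcg ccwna lscx bogtg aawu dnem ovkw geqyd
Hunk 4: at line 5 remove [bogtg] add [zokvm,scvl] -> 12 lines: dmihs ncu zxu jozcg ccwna lscx zokvm scvl aawu dnem ovkw geqyd
Hunk 5: at line 7 remove [scvl] add [nnnz,qjgp,xcp] -> 14 lines: dmihs ncu zxu jozcg ccwna lscx zokvm nnnz qjgp xcp aawu dnem ovkw geqyd
Hunk 6: at line 7 remove [qjgp,xcp,aawu] add [ogez] -> 12 lines: dmihs ncu zxu jozcg ccwna lscx zokvm nnnz ogez dnem ovkw geqyd
Hunk 7: at line 2 remove [jozcg,ccwna] add [fzmts] -> 11 lines: dmihs ncu zxu fzmts lscx zokvm nnnz ogez dnem ovkw geqyd
Final line 1: dmihs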